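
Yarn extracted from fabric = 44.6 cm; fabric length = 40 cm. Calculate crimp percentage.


Formula: Crimp% = ((L_yarn - L_fabric) / L_fabric) * 100
Step 1: Extension = 44.6 - 40 = 4.6 cm
Step 2: Crimp% = (4.6 / 40) * 100
Step 3: Crimp% = 0.115 * 100 = 11.5%

11.5%


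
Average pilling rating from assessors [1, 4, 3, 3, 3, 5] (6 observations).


Formula: Mean = sum / count
Sum = 1 + 4 + 3 + 3 + 3 + 5 = 19
Mean = 19 / 6 = 3.2

3.2


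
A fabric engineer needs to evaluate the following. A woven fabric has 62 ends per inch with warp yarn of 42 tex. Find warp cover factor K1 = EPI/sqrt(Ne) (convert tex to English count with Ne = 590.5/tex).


Formula: K1 = EPI / sqrt(Ne), with Ne = 590.5 / tex_warp
Step 1: Ne = 590.5 / 42 = 14.06
Step 2: sqrt(Ne) = sqrt(14.06) = 3.7497
Step 3: K1 = 62 / 3.7497 = 16.5

16.5


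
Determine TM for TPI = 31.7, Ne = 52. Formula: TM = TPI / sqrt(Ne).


Formula: TM = TPI / sqrt(Ne)
Step 1: sqrt(Ne) = sqrt(52) = 7.2111
Step 2: TM = 31.7 / 7.2111 = 4.40

4.40 TM


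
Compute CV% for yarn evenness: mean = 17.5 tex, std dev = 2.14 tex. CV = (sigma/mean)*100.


Formula: CV% = (standard deviation / mean) * 100
Step 1: Ratio = 2.14 / 17.5 = 0.122286
Step 2: CV% = 0.122286 * 100 = 12.2286% ≈ 12.2%

12.2%


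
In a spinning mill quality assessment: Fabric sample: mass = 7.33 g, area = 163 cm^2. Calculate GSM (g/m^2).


Formula: GSM = mass_g / area_m2
Step 1: Convert area: 163 cm^2 = 163 / 10000 = 0.0163 m^2
Step 2: GSM = 7.33 g / 0.0163 m^2 = 449.7 g/m^2

449.7 g/m^2


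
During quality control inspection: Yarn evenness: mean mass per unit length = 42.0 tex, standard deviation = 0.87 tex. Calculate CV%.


Formula: CV% = (standard deviation / mean) * 100
Step 1: Ratio = 0.87 / 42.0 = 0.020714
Step 2: CV% = 0.020714 * 100 = 2.0714% ≈ 2.1%

2.1%


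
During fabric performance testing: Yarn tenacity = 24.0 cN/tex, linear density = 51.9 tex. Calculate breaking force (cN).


Formula: Breaking force = Tenacity * Linear density
F = 24.0 cN/tex * 51.9 tex
F = 1245.60 cN

1245.60 cN


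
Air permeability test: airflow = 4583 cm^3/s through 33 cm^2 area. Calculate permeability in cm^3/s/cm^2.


Formula: Air Permeability = Airflow / Test Area
AP = 4583 cm^3/s / 33 cm^2
AP = 138.9 cm^3/s/cm^2

138.9 cm^3/s/cm^2


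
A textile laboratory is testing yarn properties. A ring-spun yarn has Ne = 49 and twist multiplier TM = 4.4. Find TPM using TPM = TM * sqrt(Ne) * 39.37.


Formula: TPM = TM * sqrt(Ne) * 39.37
Step 1: sqrt(Ne) = sqrt(49) = 7
Step 2: TM * sqrt(Ne) = 4.4 * 7 = 30.8
Step 3: TPM = 30.8 * 39.37 = 1213 twists/m

1213 twists/m


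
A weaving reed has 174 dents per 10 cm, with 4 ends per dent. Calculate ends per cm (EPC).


Formula: EPC = (dents per 10 cm * ends per dent) / 10
Step 1: Total ends per 10 cm = 174 * 4 = 696
Step 2: EPC = 696 / 10 = 69.6 ends/cm

69.6 ends/cm


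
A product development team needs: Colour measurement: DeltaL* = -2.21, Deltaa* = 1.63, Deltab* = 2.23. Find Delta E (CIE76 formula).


Formula: Delta E = sqrt(dL*^2 + da*^2 + db*^2)
Step 1: dL*^2 = (-2.21)^2 = 4.8841
Step 2: da*^2 = 1.63^2 = 2.6569
Step 3: db*^2 = 2.23^2 = 4.9729
Step 4: Sum = 4.8841 + 2.6569 + 4.9729 = 12.5139
Step 5: Delta E = sqrt(12.5139) = 3.54

3.54 Delta E


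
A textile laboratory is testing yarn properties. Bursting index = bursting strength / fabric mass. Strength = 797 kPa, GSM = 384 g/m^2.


Formula: Bursting Index = Bursting Strength / Fabric GSM
BI = 797 kPa / 384 g/m^2
BI = 2.076 kPa/(g/m^2)

2.076 kPa/(g/m^2)


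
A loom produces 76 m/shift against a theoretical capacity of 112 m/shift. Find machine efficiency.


Formula: Efficiency% = (Actual output / Theoretical output) * 100
Efficiency% = (76 / 112) * 100
Efficiency% = 0.678571 * 100 = 67.8571% ≈ 67.9%

67.9%


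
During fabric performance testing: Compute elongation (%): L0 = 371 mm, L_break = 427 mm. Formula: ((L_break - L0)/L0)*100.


Formula: Elongation (%) = ((L_break - L0) / L0) * 100
Step 1: Extension = 427 - 371 = 56 mm
Step 2: Elongation = (56 / 371) * 100
Step 3: Elongation = 0.150943 * 100 = 15.0943% ≈ 15.1%

15.1%


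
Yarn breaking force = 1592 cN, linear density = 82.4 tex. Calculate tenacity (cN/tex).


Formula: Tenacity = Breaking force / Linear density
Tenacity = 1592 cN / 82.4 tex
Tenacity = 19.32 cN/tex

19.32 cN/tex


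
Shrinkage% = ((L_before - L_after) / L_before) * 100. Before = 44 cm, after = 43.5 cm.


Formula: Shrinkage% = ((L_before - L_after) / L_before) * 100
Step 1: Shrinkage = 44 - 43.5 = 0.5 cm
Step 2: Shrinkage% = (0.5 / 44) * 100
Step 3: Shrinkage% = 0.011364 * 100 = 1.1364% ≈ 1.1%

1.1%


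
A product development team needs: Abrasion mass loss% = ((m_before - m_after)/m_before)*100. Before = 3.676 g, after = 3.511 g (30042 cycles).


Formula: Mass loss% = ((m_before - m_after) / m_before) * 100
Step 1: Mass loss = 3.676 - 3.511 = 0.165 g
Step 2: Ratio = 0.165 / 3.676 = 0.0448857
Step 3: Mass loss% = 0.0448857 * 100 = 4.48857% ≈ 4.49%

4.49%


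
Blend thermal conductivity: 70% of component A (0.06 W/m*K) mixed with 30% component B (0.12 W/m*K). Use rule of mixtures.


Formula: Blend property = (fraction_A * property_A) + (fraction_B * property_B)
Step 1: Contribution A = 70/100 * 0.06 W/m*K = 0.042 W/m*K
Step 2: Contribution B = 30/100 * 0.12 W/m*K = 0.036 W/m*K
Step 3: Blend thermal conductivity = 0.042 + 0.036 = 0.078 W/m*K

0.078 W/m*K


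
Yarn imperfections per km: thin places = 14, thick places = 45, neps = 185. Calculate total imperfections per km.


Formula: Total = thin places + thick places + neps
Total = 14 + 45 + 185
Total = 244 imperfections/km

244 imperfections/km


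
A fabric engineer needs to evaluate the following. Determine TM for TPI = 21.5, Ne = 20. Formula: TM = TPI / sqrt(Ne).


Formula: TM = TPI / sqrt(Ne)
Step 1: sqrt(Ne) = sqrt(20) = 4.4721
Step 2: TM = 21.5 / 4.4721 = 4.81

4.81 TM


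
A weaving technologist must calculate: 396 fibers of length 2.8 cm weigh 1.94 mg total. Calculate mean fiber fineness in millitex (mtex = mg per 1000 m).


Formula: fineness (mtex) = mass (mg) / total length (km) = (mass_mg / total_length_m) * 1000
Step 1: Convert fiber length: 2.8 cm = 0.028 m
Step 2: Total fiber length = 396 * 0.028 = 11.088 m
Step 3: Linear density = 1.94 mg / 11.088 m = 0.1750 mg/m
Step 4: fineness = 0.1750 * 1000 = 175.0 mtex

175.0 mtex


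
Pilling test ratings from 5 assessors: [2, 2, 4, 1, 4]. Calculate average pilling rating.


Formula: Mean = sum / count
Sum = 2 + 2 + 4 + 1 + 4 = 13
Mean = 13 / 5 = 2.6

2.6


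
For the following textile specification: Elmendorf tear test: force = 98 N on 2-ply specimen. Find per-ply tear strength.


Formula: Per-ply strength = Total force / Number of plies
Per-ply = 98 N / 2
Per-ply = 49 N

49 N


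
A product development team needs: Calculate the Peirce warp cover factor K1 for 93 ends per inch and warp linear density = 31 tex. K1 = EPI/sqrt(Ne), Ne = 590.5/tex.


Formula: K1 = EPI / sqrt(Ne), with Ne = 590.5 / tex_warp
Step 1: Ne = 590.5 / 31 = 19.048
Step 2: sqrt(Ne) = sqrt(19.048) = 4.3644
Step 3: K1 = 93 / 4.3644 = 21.3

21.3


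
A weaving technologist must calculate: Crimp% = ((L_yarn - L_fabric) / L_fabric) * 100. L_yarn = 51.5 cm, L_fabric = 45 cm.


Formula: Crimp% = ((L_yarn - L_fabric) / L_fabric) * 100
Step 1: Extension = 51.5 - 45 = 6.5 cm
Step 2: Crimp% = (6.5 / 45) * 100
Step 3: Crimp% = 0.144444 * 100 = 14.4444% ≈ 14.4%

14.4%


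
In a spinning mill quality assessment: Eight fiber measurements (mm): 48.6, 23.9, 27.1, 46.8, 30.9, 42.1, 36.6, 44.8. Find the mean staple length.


Formula: Mean = sum of lengths / count
Sum = 48.6 + 23.9 + 27.1 + 46.8 + 30.9 + 42.1 + 36.6 + 44.8
Sum = 300.8 mm
Mean = 300.8 / 8 = 37.60 mm

37.60 mm


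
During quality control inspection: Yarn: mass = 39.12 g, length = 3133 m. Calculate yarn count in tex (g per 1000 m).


Formula: Tex = (mass_g / length_m) * 1000
Substituting: Tex = (39.12 / 3133) * 1000
Intermediate: 39.12 / 3133 = 0.01248643 g/m
Tex = 0.01248643 * 1000 = 12.49 tex

12.49 tex


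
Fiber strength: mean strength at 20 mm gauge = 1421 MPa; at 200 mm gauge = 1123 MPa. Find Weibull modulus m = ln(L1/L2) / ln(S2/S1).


Formula: m = ln(L1/L2) / ln(S2/S1)
Step 1: ln(L1/L2) = ln(20/200) = -2.30259
Step 2: S2/S1 = 1123/1421 = 0.79029
Step 3: ln(S2/S1) = ln(0.79029) = -0.23536
Step 4: m = -2.30259 / -0.23536 = 9.78

9.78 (Weibull m)


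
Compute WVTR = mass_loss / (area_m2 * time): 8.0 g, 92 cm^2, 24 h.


Formula: WVTR = mass_loss / (area * time)
Step 1: Convert area: 92 cm^2 = 0.0092 m^2
Step 2: WVTR = 8.0 g / (0.0092 m^2 * 24 h)
Step 3: WVTR = 8.0 / 0.2208 = 36.2 g/m^2/h

36.2 g/m^2/h


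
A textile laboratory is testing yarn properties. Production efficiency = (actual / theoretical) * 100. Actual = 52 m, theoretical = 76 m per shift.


Formula: Efficiency% = (Actual output / Theoretical output) * 100
Efficiency% = (52 / 76) * 100
Efficiency% = 0.684211 * 100 = 68.4211% ≈ 68.4%

68.4%


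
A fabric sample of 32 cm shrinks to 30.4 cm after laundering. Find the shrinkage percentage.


Formula: Shrinkage% = ((L_before - L_after) / L_before) * 100
Step 1: Shrinkage = 32 - 30.4 = 1.6 cm
Step 2: Shrinkage% = (1.6 / 32) * 100
Step 3: Shrinkage% = 0.05 * 100 = 5.0%

5.0%


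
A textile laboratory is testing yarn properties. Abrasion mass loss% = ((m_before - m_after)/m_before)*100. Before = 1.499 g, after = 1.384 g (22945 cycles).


Formula: Mass loss% = ((m_before - m_after) / m_before) * 100
Step 1: Mass loss = 1.499 - 1.384 = 0.115 g
Step 2: Ratio = 0.115 / 1.499 = 0.0767178
Step 3: Mass loss% = 0.0767178 * 100 = 7.67178% ≈ 7.67%

7.67%


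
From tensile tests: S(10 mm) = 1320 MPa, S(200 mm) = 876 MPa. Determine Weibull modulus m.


Formula: m = ln(L1/L2) / ln(S2/S1)
Step 1: ln(L1/L2) = ln(10/200) = -2.99573
Step 2: S2/S1 = 876/1320 = 0.66364
Step 3: ln(S2/S1) = ln(0.66364) = -0.41002
Step 4: m = -2.99573 / -0.41002 = 7.31

7.31 (Weibull m)


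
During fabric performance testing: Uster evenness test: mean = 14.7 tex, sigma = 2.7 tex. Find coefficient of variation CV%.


Formula: CV% = (standard deviation / mean) * 100
Step 1: Ratio = 2.7 / 14.7 = 0.183673
Step 2: CV% = 0.183673 * 100 = 18.3673% ≈ 18.4%

18.4%


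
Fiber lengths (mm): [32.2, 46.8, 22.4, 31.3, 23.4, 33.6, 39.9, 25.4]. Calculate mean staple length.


Formula: Mean = sum of lengths / count
Sum = 32.2 + 46.8 + 22.4 + 31.3 + 23.4 + 33.6 + 39.9 + 25.4
Sum = 255.0 mm
Mean = 255.0 / 8 = 31.88 mm

31.88 mm


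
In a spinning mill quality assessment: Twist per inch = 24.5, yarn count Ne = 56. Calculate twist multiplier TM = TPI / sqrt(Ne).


Formula: TM = TPI / sqrt(Ne)
Step 1: sqrt(Ne) = sqrt(56) = 7.4833
Step 2: TM = 24.5 / 7.4833 = 3.27

3.27 TM


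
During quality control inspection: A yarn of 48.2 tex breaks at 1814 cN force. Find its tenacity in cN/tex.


Formula: Tenacity = Breaking force / Linear density
Tenacity = 1814 cN / 48.2 tex
Tenacity = 37.63 cN/tex

37.63 cN/tex


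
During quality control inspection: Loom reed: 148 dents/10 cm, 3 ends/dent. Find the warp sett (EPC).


Formula: EPC = (dents per 10 cm * ends per dent) / 10
Step 1: Total ends per 10 cm = 148 * 3 = 444
Step 2: EPC = 444 / 10 = 44.4 ends/cm

44.4 ends/cm


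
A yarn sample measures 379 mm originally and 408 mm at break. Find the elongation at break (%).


Formula: Elongation (%) = ((L_break - L0) / L0) * 100
Step 1: Extension = 408 - 379 = 29 mm
Step 2: Elongation = (29 / 379) * 100
Step 3: Elongation = 0.076517 * 100 = 7.6517% ≈ 7.7%

7.7%


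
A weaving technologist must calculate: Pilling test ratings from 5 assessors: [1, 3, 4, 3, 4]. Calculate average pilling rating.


Formula: Mean = sum / count
Sum = 1 + 3 + 4 + 3 + 4 = 15
Mean = 15 / 5 = 3.0

3.0


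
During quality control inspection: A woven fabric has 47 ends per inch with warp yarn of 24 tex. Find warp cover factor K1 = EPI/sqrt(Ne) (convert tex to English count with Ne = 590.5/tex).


Formula: K1 = EPI / sqrt(Ne), with Ne = 590.5 / tex_warp
Step 1: Ne = 590.5 / 24 = 24.604
Step 2: sqrt(Ne) = sqrt(24.604) = 4.9602
Step 3: K1 = 47 / 4.9602 = 9.5

9.5


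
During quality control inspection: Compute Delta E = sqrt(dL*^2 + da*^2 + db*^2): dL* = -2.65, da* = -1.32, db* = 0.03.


Formula: Delta E = sqrt(dL*^2 + da*^2 + db*^2)
Step 1: dL*^2 = (-2.65)^2 = 7.0225
Step 2: da*^2 = (-1.32)^2 = 1.7424
Step 3: db*^2 = 0.03^2 = 0.0009
Step 4: Sum = 7.0225 + 1.7424 + 0.0009 = 8.7658
Step 5: Delta E = sqrt(8.7658) = 2.96

2.96 Delta E


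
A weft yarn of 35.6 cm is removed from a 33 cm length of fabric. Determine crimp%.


Formula: Crimp% = ((L_yarn - L_fabric) / L_fabric) * 100
Step 1: Extension = 35.6 - 33 = 2.6 cm
Step 2: Crimp% = (2.6 / 33) * 100
Step 3: Crimp% = 0.078788 * 100 = 7.8788% ≈ 7.9%

7.9%


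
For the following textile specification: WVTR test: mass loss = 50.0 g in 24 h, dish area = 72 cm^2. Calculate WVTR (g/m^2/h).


Formula: WVTR = mass_loss / (area * time)
Step 1: Convert area: 72 cm^2 = 0.0072 m^2
Step 2: WVTR = 50.0 g / (0.0072 m^2 * 24 h)
Step 3: WVTR = 50.0 / 0.1728 = 289.4 g/m^2/h

289.4 g/m^2/h


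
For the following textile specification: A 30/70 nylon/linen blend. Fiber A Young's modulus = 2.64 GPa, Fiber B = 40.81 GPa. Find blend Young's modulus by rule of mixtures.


Formula: Blend property = (fraction_A * property_A) + (fraction_B * property_B)
Step 1: Contribution A = 30/100 * 2.64 GPa = 0.792 GPa
Step 2: Contribution B = 70/100 * 40.81 GPa = 28.567 GPa
Step 3: Blend Young's modulus = 0.792 + 28.567 = 29.359 GPa

29.359 GPa


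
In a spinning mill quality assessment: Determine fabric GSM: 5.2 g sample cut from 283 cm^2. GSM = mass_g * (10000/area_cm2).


Formula: GSM = mass_g / area_m2
Step 1: Convert area: 283 cm^2 = 283 / 10000 = 0.0283 m^2
Step 2: GSM = 5.2 g / 0.0283 m^2 = 183.7 g/m^2

183.7 g/m^2


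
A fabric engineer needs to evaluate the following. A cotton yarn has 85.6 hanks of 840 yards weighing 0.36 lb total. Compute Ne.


Formula: Ne = hanks / mass_lb
Substituting: Ne = 85.6 / 0.36
Ne = 237.8

237.8 Ne


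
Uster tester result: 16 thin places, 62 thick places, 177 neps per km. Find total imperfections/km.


Formula: Total = thin places + thick places + neps
Total = 16 + 62 + 177
Total = 255 imperfections/km

255 imperfections/km


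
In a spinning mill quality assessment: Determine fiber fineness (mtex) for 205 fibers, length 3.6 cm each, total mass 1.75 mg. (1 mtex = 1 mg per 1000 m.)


Formula: fineness (mtex) = mass (mg) / total length (km) = (mass_mg / total_length_m) * 1000
Step 1: Convert fiber length: 3.6 cm = 0.036 m
Step 2: Total fiber length = 205 * 0.036 = 7.38 m
Step 3: Linear density = 1.75 mg / 7.38 m = 0.2371 mg/m
Step 4: fineness = 0.2371 * 1000 = 237.1 mtex

237.1 mtex


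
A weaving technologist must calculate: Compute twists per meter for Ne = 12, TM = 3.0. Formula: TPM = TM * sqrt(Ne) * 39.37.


Formula: TPM = TM * sqrt(Ne) * 39.37
Step 1: sqrt(Ne) = sqrt(12) = 3.4641
Step 2: TM * sqrt(Ne) = 3.0 * 3.4641 = 10.3923
Step 3: TPM = 10.3923 * 39.37 = 409 twists/m

409 twists/m


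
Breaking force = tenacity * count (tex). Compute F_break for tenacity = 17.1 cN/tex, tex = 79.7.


Formula: Breaking force = Tenacity * Linear density
F = 17.1 cN/tex * 79.7 tex
F = 1362.87 cN

1362.87 cN


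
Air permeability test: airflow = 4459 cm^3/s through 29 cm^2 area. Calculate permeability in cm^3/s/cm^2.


Formula: Air Permeability = Airflow / Test Area
AP = 4459 cm^3/s / 29 cm^2
AP = 153.8 cm^3/s/cm^2

153.8 cm^3/s/cm^2


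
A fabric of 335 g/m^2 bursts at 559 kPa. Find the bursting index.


Formula: Bursting Index = Bursting Strength / Fabric GSM
BI = 559 kPa / 335 g/m^2
BI = 1.669 kPa/(g/m^2)

1.669 kPa/(g/m^2)


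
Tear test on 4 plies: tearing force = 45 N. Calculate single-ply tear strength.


Formula: Per-ply strength = Total force / Number of plies
Per-ply = 45 N / 4
Per-ply = 11.25 N

11.25 N


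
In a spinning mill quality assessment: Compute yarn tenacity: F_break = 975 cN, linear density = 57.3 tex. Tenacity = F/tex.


Formula: Tenacity = Breaking force / Linear density
Tenacity = 975 cN / 57.3 tex
Tenacity = 17.02 cN/tex

17.02 cN/tex


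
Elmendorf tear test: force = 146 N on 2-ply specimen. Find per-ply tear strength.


Formula: Per-ply strength = Total force / Number of plies
Per-ply = 146 N / 2
Per-ply = 73 N

73 N


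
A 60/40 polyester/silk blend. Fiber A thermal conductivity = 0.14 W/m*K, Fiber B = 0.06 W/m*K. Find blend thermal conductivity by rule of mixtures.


Formula: Blend property = (fraction_A * property_A) + (fraction_B * property_B)
Step 1: Contribution A = 60/100 * 0.14 W/m*K = 0.084 W/m*K
Step 2: Contribution B = 40/100 * 0.06 W/m*K = 0.024 W/m*K
Step 3: Blend thermal conductivity = 0.084 + 0.024 = 0.108 W/m*K

0.108 W/m*K


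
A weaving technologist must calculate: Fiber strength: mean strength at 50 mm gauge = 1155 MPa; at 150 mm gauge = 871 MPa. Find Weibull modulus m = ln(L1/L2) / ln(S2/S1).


Formula: m = ln(L1/L2) / ln(S2/S1)
Step 1: ln(L1/L2) = ln(50/150) = -1.09861
Step 2: S2/S1 = 871/1155 = 0.75411
Step 3: ln(S2/S1) = ln(0.75411) = -0.28222
Step 4: m = -1.09861 / -0.28222 = 3.89

3.89 (Weibull m)


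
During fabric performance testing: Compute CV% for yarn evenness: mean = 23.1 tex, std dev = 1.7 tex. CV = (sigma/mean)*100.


Formula: CV% = (standard deviation / mean) * 100
Step 1: Ratio = 1.7 / 23.1 = 0.073593
Step 2: CV% = 0.073593 * 100 = 7.3593% ≈ 7.4%

7.4%


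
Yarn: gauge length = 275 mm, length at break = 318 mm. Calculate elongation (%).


Formula: Elongation (%) = ((L_break - L0) / L0) * 100
Step 1: Extension = 318 - 275 = 43 mm
Step 2: Elongation = (43 / 275) * 100
Step 3: Elongation = 0.156364 * 100 = 15.6364% ≈ 15.6%

15.6%


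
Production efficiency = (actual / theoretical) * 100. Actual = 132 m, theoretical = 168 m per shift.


Formula: Efficiency% = (Actual output / Theoretical output) * 100
Efficiency% = (132 / 168) * 100
Efficiency% = 0.785714 * 100 = 78.5714% ≈ 78.6%

78.6%


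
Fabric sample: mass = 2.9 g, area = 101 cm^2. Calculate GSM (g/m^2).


Formula: GSM = mass_g / area_m2
Step 1: Convert area: 101 cm^2 = 101 / 10000 = 0.0101 m^2
Step 2: GSM = 2.9 g / 0.0101 m^2 = 287.1 g/m^2

287.1 g/m^2


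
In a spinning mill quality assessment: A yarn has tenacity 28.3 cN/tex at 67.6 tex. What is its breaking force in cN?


Formula: Breaking force = Tenacity * Linear density
F = 28.3 cN/tex * 67.6 tex
F = 1913.08 cN

1913.08 cN


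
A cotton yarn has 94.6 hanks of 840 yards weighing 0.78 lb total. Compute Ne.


Formula: Ne = hanks / mass_lb
Substituting: Ne = 94.6 / 0.78
Ne = 121.3

121.3 Ne


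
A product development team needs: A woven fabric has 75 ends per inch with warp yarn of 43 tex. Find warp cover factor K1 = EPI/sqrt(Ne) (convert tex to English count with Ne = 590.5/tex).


Formula: K1 = EPI / sqrt(Ne), with Ne = 590.5 / tex_warp
Step 1: Ne = 590.5 / 43 = 13.733
Step 2: sqrt(Ne) = sqrt(13.733) = 3.7058
Step 3: K1 = 75 / 3.7058 = 20.2

20.2


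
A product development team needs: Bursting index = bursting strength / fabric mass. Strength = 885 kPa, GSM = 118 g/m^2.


Formula: Bursting Index = Bursting Strength / Fabric GSM
BI = 885 kPa / 118 g/m^2
BI = 7.500 kPa/(g/m^2)

7.500 kPa/(g/m^2)


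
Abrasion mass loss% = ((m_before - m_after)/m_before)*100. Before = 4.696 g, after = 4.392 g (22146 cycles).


Formula: Mass loss% = ((m_before - m_after) / m_before) * 100
Step 1: Mass loss = 4.696 - 4.392 = 0.304 g
Step 2: Ratio = 0.304 / 4.696 = 0.0647359
Step 3: Mass loss% = 0.0647359 * 100 = 6.47359% ≈ 6.47%

6.47%


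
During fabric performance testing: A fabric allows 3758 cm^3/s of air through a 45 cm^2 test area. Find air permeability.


Formula: Air Permeability = Airflow / Test Area
AP = 3758 cm^3/s / 45 cm^2
AP = 83.5 cm^3/s/cm^2

83.5 cm^3/s/cm^2


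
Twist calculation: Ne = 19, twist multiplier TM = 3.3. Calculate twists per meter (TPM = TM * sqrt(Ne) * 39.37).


Formula: TPM = TM * sqrt(Ne) * 39.37
Step 1: sqrt(Ne) = sqrt(19) = 4.3589
Step 2: TM * sqrt(Ne) = 3.3 * 4.3589 = 14.3844
Step 3: TPM = 14.3844 * 39.37 = 566 twists/m

566 twists/m


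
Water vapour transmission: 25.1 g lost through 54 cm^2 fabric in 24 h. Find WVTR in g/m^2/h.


Formula: WVTR = mass_loss / (area * time)
Step 1: Convert area: 54 cm^2 = 0.0054 m^2
Step 2: WVTR = 25.1 g / (0.0054 m^2 * 24 h)
Step 3: WVTR = 25.1 / 0.1296 = 193.7 g/m^2/h

193.7 g/m^2/h


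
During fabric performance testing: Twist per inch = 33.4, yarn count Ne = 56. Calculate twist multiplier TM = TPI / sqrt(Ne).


Formula: TM = TPI / sqrt(Ne)
Step 1: sqrt(Ne) = sqrt(56) = 7.4833
Step 2: TM = 33.4 / 7.4833 = 4.46

4.46 TM


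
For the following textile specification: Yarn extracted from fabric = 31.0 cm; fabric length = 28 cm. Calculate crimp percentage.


Formula: Crimp% = ((L_yarn - L_fabric) / L_fabric) * 100
Step 1: Extension = 31.0 - 28 = 3.0 cm
Step 2: Crimp% = (3.0 / 28) * 100
Step 3: Crimp% = 0.107143 * 100 = 10.7143% ≈ 10.7%

10.7%


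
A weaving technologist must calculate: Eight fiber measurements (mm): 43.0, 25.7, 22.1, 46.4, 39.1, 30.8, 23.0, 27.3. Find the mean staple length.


Formula: Mean = sum of lengths / count
Sum = 43.0 + 25.7 + 22.1 + 46.4 + 39.1 + 30.8 + 23.0 + 27.3
Sum = 257.4 mm
Mean = 257.4 / 8 = 32.18 mm

32.18 mm


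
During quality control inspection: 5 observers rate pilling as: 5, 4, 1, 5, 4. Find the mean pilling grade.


Formula: Mean = sum / count
Sum = 5 + 4 + 1 + 5 + 4 = 19
Mean = 19 / 5 = 3.8

3.8


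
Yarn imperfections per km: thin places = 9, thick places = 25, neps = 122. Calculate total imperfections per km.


Formula: Total = thin places + thick places + neps
Total = 9 + 25 + 122
Total = 156 imperfections/km

156 imperfections/km


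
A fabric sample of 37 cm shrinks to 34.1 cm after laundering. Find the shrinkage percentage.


Formula: Shrinkage% = ((L_before - L_after) / L_before) * 100
Step 1: Shrinkage = 37 - 34.1 = 2.9 cm
Step 2: Shrinkage% = (2.9 / 37) * 100
Step 3: Shrinkage% = 0.078378 * 100 = 7.8378% ≈ 7.8%

7.8%


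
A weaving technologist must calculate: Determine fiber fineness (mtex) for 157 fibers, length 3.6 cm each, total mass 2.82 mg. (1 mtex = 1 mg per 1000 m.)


Formula: fineness (mtex) = mass (mg) / total length (km) = (mass_mg / total_length_m) * 1000
Step 1: Convert fiber length: 3.6 cm = 0.036 m
Step 2: Total fiber length = 157 * 0.036 = 5.652 m
Step 3: Linear density = 2.82 mg / 5.652 m = 0.4989 mg/m
Step 4: fineness = 0.4989 * 1000 = 498.9 mtex

498.9 mtex


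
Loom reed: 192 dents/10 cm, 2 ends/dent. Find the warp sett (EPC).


Formula: EPC = (dents per 10 cm * ends per dent) / 10
Step 1: Total ends per 10 cm = 192 * 2 = 384
Step 2: EPC = 384 / 10 = 38.4 ends/cm

38.4 ends/cm


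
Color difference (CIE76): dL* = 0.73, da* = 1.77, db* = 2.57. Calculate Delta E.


Formula: Delta E = sqrt(dL*^2 + da*^2 + db*^2)
Step 1: dL*^2 = 0.73^2 = 0.5329
Step 2: da*^2 = 1.77^2 = 3.1329
Step 3: db*^2 = 2.57^2 = 6.6049
Step 4: Sum = 0.5329 + 3.1329 + 6.6049 = 10.2707
Step 5: Delta E = sqrt(10.2707) = 3.2

3.2 Delta E


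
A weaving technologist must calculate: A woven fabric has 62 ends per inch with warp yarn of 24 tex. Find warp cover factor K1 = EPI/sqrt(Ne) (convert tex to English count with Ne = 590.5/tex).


Formula: K1 = EPI / sqrt(Ne), with Ne = 590.5 / tex_warp
Step 1: Ne = 590.5 / 24 = 24.604
Step 2: sqrt(Ne) = sqrt(24.604) = 4.9602
Step 3: K1 = 62 / 4.9602 = 12.5

12.5


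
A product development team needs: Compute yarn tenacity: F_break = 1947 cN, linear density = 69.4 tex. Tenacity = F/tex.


Formula: Tenacity = Breaking force / Linear density
Tenacity = 1947 cN / 69.4 tex
Tenacity = 28.05 cN/tex

28.05 cN/tex


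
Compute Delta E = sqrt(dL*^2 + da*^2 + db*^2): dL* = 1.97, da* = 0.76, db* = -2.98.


Formula: Delta E = sqrt(dL*^2 + da*^2 + db*^2)
Step 1: dL*^2 = 1.97^2 = 3.8809
Step 2: da*^2 = 0.76^2 = 0.5776
Step 3: db*^2 = (-2.98)^2 = 8.8804
Step 4: Sum = 3.8809 + 0.5776 + 8.8804 = 13.3389
Step 5: Delta E = sqrt(13.3389) = 3.65

3.65 Delta E


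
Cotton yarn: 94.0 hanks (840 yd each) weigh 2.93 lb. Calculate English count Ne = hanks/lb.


Formula: Ne = hanks / mass_lb
Substituting: Ne = 94.0 / 2.93
Ne = 32.1

32.1 Ne


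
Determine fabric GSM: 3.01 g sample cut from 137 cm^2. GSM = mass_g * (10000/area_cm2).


Formula: GSM = mass_g / area_m2
Step 1: Convert area: 137 cm^2 = 137 / 10000 = 0.0137 m^2
Step 2: GSM = 3.01 g / 0.0137 m^2 = 219.7 g/m^2

219.7 g/m^2


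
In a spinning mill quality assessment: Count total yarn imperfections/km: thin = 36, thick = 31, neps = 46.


Formula: Total = thin places + thick places + neps
Total = 36 + 31 + 46
Total = 113 imperfections/km

113 imperfections/km


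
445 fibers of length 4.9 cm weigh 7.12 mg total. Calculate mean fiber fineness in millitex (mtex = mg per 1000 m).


Formula: fineness (mtex) = mass (mg) / total length (km) = (mass_mg / total_length_m) * 1000
Step 1: Convert fiber length: 4.9 cm = 0.049 m
Step 2: Total fiber length = 445 * 0.049 = 21.805 m
Step 3: Linear density = 7.12 mg / 21.805 m = 0.3265 mg/m
Step 4: fineness = 0.3265 * 1000 = 326.5 mtex

326.5 mtex


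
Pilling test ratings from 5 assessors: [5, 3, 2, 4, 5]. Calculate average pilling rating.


Formula: Mean = sum / count
Sum = 5 + 3 + 2 + 4 + 5 = 19
Mean = 19 / 5 = 3.8

3.8


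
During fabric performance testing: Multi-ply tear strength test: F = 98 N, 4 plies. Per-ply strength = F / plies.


Formula: Per-ply strength = Total force / Number of plies
Per-ply = 98 N / 4
Per-ply = 24.5 N

24.5 N


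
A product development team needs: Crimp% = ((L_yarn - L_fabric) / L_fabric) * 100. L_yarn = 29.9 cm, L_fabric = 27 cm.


Formula: Crimp% = ((L_yarn - L_fabric) / L_fabric) * 100
Step 1: Extension = 29.9 - 27 = 2.9 cm
Step 2: Crimp% = (2.9 / 27) * 100
Step 3: Crimp% = 0.107407 * 100 = 10.7407% ≈ 10.7%

10.7%


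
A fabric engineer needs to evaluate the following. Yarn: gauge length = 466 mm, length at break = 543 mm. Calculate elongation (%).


Formula: Elongation (%) = ((L_break - L0) / L0) * 100
Step 1: Extension = 543 - 466 = 77 mm
Step 2: Elongation = (77 / 466) * 100
Step 3: Elongation = 0.165236 * 100 = 16.5236% ≈ 16.5%

16.5%


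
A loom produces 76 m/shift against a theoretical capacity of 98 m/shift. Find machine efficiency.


Formula: Efficiency% = (Actual output / Theoretical output) * 100
Efficiency% = (76 / 98) * 100
Efficiency% = 0.77551 * 100 = 77.551% ≈ 77.6%

77.6%


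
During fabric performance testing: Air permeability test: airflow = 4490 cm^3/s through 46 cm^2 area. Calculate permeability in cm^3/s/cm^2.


Formula: Air Permeability = Airflow / Test Area
AP = 4490 cm^3/s / 46 cm^2
AP = 97.6 cm^3/s/cm^2

97.6 cm^3/s/cm^2


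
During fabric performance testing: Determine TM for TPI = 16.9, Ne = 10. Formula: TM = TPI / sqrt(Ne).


Formula: TM = TPI / sqrt(Ne)
Step 1: sqrt(Ne) = sqrt(10) = 3.1623
Step 2: TM = 16.9 / 3.1623 = 5.34

5.34 TM


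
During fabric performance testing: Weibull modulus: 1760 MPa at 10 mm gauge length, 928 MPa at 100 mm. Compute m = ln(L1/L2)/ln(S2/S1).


Formula: m = ln(L1/L2) / ln(S2/S1)
Step 1: ln(L1/L2) = ln(10/100) = -2.30259
Step 2: S2/S1 = 928/1760 = 0.52727
Step 3: ln(S2/S1) = ln(0.52727) = -0.64004
Step 4: m = -2.30259 / -0.64004 = 3.60

3.60 (Weibull m)


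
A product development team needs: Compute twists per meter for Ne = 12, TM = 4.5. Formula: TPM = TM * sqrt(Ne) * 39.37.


Formula: TPM = TM * sqrt(Ne) * 39.37
Step 1: sqrt(Ne) = sqrt(12) = 3.4641
Step 2: TM * sqrt(Ne) = 4.5 * 3.4641 = 15.5885
Step 3: TPM = 15.5885 * 39.37 = 614 twists/m

614 twists/m


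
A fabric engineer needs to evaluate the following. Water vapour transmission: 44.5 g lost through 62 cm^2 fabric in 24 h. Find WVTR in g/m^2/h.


Formula: WVTR = mass_loss / (area * time)
Step 1: Convert area: 62 cm^2 = 0.0062 m^2
Step 2: WVTR = 44.5 g / (0.0062 m^2 * 24 h)
Step 3: WVTR = 44.5 / 0.1488 = 299.1 g/m^2/h

299.1 g/m^2/h


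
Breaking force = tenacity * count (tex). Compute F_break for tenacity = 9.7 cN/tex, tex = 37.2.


Formula: Breaking force = Tenacity * Linear density
F = 9.7 cN/tex * 37.2 tex
F = 360.84 cN

360.84 cN


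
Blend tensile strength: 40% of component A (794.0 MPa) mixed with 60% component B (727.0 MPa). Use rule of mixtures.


Formula: Blend property = (fraction_A * property_A) + (fraction_B * property_B)
Step 1: Contribution A = 40/100 * 794.0 MPa = 317.6 MPa
Step 2: Contribution B = 60/100 * 727.0 MPa = 436.2 MPa
Step 3: Blend tensile strength = 317.6 + 436.2 = 753.8 MPa

753.8 MPa


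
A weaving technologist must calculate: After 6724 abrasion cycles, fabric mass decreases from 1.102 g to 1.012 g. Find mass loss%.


Formula: Mass loss% = ((m_before - m_after) / m_before) * 100
Step 1: Mass loss = 1.102 - 1.012 = 0.09 g
Step 2: Ratio = 0.09 / 1.102 = 0.0816697
Step 3: Mass loss% = 0.0816697 * 100 = 8.16697% ≈ 8.17%

8.17%


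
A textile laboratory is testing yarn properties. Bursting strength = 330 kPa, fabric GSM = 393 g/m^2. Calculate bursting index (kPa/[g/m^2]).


Formula: Bursting Index = Bursting Strength / Fabric GSM
BI = 330 kPa / 393 g/m^2
BI = 0.840 kPa/(g/m^2)

0.840 kPa/(g/m^2)


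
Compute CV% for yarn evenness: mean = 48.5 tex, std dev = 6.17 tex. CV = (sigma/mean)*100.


Formula: CV% = (standard deviation / mean) * 100
Step 1: Ratio = 6.17 / 48.5 = 0.127216
Step 2: CV% = 0.127216 * 100 = 12.7216% ≈ 12.7%

12.7%


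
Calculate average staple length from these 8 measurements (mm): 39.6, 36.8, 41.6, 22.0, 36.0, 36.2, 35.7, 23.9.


Formula: Mean = sum of lengths / count
Sum = 39.6 + 36.8 + 41.6 + 22.0 + 36.0 + 36.2 + 35.7 + 23.9
Sum = 271.8 mm
Mean = 271.8 / 8 = 33.98 mm

33.98 mm


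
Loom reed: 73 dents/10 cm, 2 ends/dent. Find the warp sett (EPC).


Formula: EPC = (dents per 10 cm * ends per dent) / 10
Step 1: Total ends per 10 cm = 73 * 2 = 146
Step 2: EPC = 146 / 10 = 14.6 ends/cm

14.6 ends/cm


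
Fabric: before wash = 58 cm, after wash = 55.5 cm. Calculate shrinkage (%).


Formula: Shrinkage% = ((L_before - L_after) / L_before) * 100
Step 1: Shrinkage = 58 - 55.5 = 2.5 cm
Step 2: Shrinkage% = (2.5 / 58) * 100
Step 3: Shrinkage% = 0.043103 * 100 = 4.3103% ≈ 4.3%

4.3%


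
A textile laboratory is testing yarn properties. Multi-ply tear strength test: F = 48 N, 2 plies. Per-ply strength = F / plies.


Formula: Per-ply strength = Total force / Number of plies
Per-ply = 48 N / 2
Per-ply = 24 N

24 N


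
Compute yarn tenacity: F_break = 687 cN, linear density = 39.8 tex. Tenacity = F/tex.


Formula: Tenacity = Breaking force / Linear density
Tenacity = 687 cN / 39.8 tex
Tenacity = 17.26 cN/tex

17.26 cN/tex


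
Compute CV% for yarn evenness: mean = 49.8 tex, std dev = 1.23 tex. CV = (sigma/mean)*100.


Formula: CV% = (standard deviation / mean) * 100
Step 1: Ratio = 1.23 / 49.8 = 0.024699
Step 2: CV% = 0.024699 * 100 = 2.4699% ≈ 2.5%

2.5%


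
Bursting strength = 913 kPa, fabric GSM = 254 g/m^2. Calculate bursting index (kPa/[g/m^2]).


Formula: Bursting Index = Bursting Strength / Fabric GSM
BI = 913 kPa / 254 g/m^2
BI = 3.594 kPa/(g/m^2)

3.594 kPa/(g/m^2)


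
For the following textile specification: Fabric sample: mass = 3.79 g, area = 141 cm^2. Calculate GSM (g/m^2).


Formula: GSM = mass_g / area_m2
Step 1: Convert area: 141 cm^2 = 141 / 10000 = 0.0141 m^2
Step 2: GSM = 3.79 g / 0.0141 m^2 = 268.8 g/m^2

268.8 g/m^2


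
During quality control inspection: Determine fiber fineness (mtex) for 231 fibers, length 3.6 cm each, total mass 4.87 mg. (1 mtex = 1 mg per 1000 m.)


Formula: fineness (mtex) = mass (mg) / total length (km) = (mass_mg / total_length_m) * 1000
Step 1: Convert fiber length: 3.6 cm = 0.036 m
Step 2: Total fiber length = 231 * 0.036 = 8.316 m
Step 3: Linear density = 4.87 mg / 8.316 m = 0.5856 mg/m
Step 4: fineness = 0.5856 * 1000 = 585.6 mtex

585.6 mtex


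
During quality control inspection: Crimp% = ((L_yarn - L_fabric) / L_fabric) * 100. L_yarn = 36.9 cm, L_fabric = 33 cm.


Formula: Crimp% = ((L_yarn - L_fabric) / L_fabric) * 100
Step 1: Extension = 36.9 - 33 = 3.9 cm
Step 2: Crimp% = (3.9 / 33) * 100
Step 3: Crimp% = 0.118182 * 100 = 11.8182% ≈ 11.8%

11.8%


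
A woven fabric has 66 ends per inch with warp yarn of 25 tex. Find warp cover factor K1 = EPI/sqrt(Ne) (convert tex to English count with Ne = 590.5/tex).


Formula: K1 = EPI / sqrt(Ne), with Ne = 590.5 / tex_warp
Step 1: Ne = 590.5 / 25 = 23.62
Step 2: sqrt(Ne) = sqrt(23.62) = 4.86
Step 3: K1 = 66 / 4.86 = 13.6

13.6


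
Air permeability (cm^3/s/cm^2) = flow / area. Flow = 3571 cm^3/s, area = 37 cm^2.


Formula: Air Permeability = Airflow / Test Area
AP = 3571 cm^3/s / 37 cm^2
AP = 96.5 cm^3/s/cm^2

96.5 cm^3/s/cm^2


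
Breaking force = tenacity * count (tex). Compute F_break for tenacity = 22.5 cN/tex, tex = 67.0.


Formula: Breaking force = Tenacity * Linear density
F = 22.5 cN/tex * 67.0 tex
F = 1507.50 cN

1507.50 cN


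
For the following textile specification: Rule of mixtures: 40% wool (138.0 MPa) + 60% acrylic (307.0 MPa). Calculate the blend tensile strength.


Formula: Blend property = (fraction_A * property_A) + (fraction_B * property_B)
Step 1: Contribution A = 40/100 * 138.0 MPa = 55.2 MPa
Step 2: Contribution B = 60/100 * 307.0 MPa = 184.2 MPa
Step 3: Blend tensile strength = 55.2 + 184.2 = 239.4 MPa

239.4 MPa


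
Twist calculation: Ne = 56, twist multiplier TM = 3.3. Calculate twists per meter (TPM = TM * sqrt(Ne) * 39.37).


Formula: TPM = TM * sqrt(Ne) * 39.37
Step 1: sqrt(Ne) = sqrt(56) = 7.4833
Step 2: TM * sqrt(Ne) = 3.3 * 7.4833 = 24.6949
Step 3: TPM = 24.6949 * 39.37 = 972 twists/m

972 twists/m


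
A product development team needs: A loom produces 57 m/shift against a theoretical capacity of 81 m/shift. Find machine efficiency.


Formula: Efficiency% = (Actual output / Theoretical output) * 100
Efficiency% = (57 / 81) * 100
Efficiency% = 0.703704 * 100 = 70.3704% ≈ 70.4%

70.4%


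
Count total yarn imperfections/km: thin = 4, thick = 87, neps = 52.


Formula: Total = thin places + thick places + neps
Total = 4 + 87 + 52
Total = 143 imperfections/km

143 imperfections/km


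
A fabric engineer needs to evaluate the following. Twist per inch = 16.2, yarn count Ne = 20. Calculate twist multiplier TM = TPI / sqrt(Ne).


Formula: TM = TPI / sqrt(Ne)
Step 1: sqrt(Ne) = sqrt(20) = 4.4721
Step 2: TM = 16.2 / 4.4721 = 3.62

3.62 TM


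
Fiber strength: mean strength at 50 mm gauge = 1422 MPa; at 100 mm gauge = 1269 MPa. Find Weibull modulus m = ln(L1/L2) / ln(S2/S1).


Formula: m = ln(L1/L2) / ln(S2/S1)
Step 1: ln(L1/L2) = ln(50/100) = -0.69315
Step 2: S2/S1 = 1269/1422 = 0.89241
Step 3: ln(S2/S1) = ln(0.89241) = -0.11383
Step 4: m = -0.69315 / -0.11383 = 6.09

6.09 (Weibull m)


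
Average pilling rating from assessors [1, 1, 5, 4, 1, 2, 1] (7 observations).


Formula: Mean = sum / count
Sum = 1 + 1 + 5 + 4 + 1 + 2 + 1 = 15
Mean = 15 / 7 = 2.1

2.1


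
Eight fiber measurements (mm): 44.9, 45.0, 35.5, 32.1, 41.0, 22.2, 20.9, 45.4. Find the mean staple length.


Formula: Mean = sum of lengths / count
Sum = 44.9 + 45.0 + 35.5 + 32.1 + 41.0 + 22.2 + 20.9 + 45.4
Sum = 287.0 mm
Mean = 287.0 / 8 = 35.88 mm

35.88 mm


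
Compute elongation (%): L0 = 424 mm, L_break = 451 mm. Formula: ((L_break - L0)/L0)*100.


Formula: Elongation (%) = ((L_break - L0) / L0) * 100
Step 1: Extension = 451 - 424 = 27 mm
Step 2: Elongation = (27 / 424) * 100
Step 3: Elongation = 0.063679 * 100 = 6.3679% ≈ 6.4%

6.4%


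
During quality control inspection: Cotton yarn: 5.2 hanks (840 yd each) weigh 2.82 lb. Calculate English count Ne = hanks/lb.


Formula: Ne = hanks / mass_lb
Substituting: Ne = 5.2 / 2.82
Ne = 1.8

1.8 Ne


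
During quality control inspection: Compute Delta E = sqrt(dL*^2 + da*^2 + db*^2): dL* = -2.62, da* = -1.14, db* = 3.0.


Formula: Delta E = sqrt(dL*^2 + da*^2 + db*^2)
Step 1: dL*^2 = (-2.62)^2 = 6.8644
Step 2: da*^2 = (-1.14)^2 = 1.2996
Step 3: db*^2 = 3.0^2 = 9.0
Step 4: Sum = 6.8644 + 1.2996 + 9.0 = 17.164
Step 5: Delta E = sqrt(17.164) = 4.14

4.14 Delta E


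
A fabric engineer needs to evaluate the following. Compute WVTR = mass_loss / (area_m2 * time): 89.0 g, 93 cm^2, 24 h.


Formula: WVTR = mass_loss / (area * time)
Step 1: Convert area: 93 cm^2 = 0.0093 m^2
Step 2: WVTR = 89.0 g / (0.0093 m^2 * 24 h)
Step 3: WVTR = 89.0 / 0.2232 = 398.7 g/m^2/h

398.7 g/m^2/h


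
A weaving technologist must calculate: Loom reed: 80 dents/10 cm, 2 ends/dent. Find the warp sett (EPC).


Formula: EPC = (dents per 10 cm * ends per dent) / 10
Step 1: Total ends per 10 cm = 80 * 2 = 160
Step 2: EPC = 160 / 10 = 16.0 ends/cm

16.0 ends/cm


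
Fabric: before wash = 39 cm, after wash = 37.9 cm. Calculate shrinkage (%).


Formula: Shrinkage% = ((L_before - L_after) / L_before) * 100
Step 1: Shrinkage = 39 - 37.9 = 1.1 cm
Step 2: Shrinkage% = (1.1 / 39) * 100
Step 3: Shrinkage% = 0.028205 * 100 = 2.8205% ≈ 2.8%

2.8%


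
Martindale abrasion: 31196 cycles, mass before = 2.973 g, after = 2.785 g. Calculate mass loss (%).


Formula: Mass loss% = ((m_before - m_after) / m_before) * 100
Step 1: Mass loss = 2.973 - 2.785 = 0.188 g
Step 2: Ratio = 0.188 / 2.973 = 0.0632358
Step 3: Mass loss% = 0.0632358 * 100 = 6.32358% ≈ 6.32%

6.32%


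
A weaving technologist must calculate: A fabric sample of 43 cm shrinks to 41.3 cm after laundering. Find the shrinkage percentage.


Formula: Shrinkage% = ((L_before - L_after) / L_before) * 100
Step 1: Shrinkage = 43 - 41.3 = 1.7 cm
Step 2: Shrinkage% = (1.7 / 43) * 100
Step 3: Shrinkage% = 0.039535 * 100 = 3.9535% ≈ 4.0%

4.0%


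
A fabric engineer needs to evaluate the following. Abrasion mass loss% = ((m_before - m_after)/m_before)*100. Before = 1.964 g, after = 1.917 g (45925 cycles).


Formula: Mass loss% = ((m_before - m_after) / m_before) * 100
Step 1: Mass loss = 1.964 - 1.917 = 0.047 g
Step 2: Ratio = 0.047 / 1.964 = 0.0239308
Step 3: Mass loss% = 0.0239308 * 100 = 2.39308% ≈ 2.39%

2.39%


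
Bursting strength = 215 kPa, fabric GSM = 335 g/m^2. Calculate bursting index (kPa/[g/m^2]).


Formula: Bursting Index = Bursting Strength / Fabric GSM
BI = 215 kPa / 335 g/m^2
BI = 0.642 kPa/(g/m^2)

0.642 kPa/(g/m^2)


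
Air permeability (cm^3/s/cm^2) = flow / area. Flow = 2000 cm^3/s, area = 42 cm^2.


Formula: Air Permeability = Airflow / Test Area
AP = 2000 cm^3/s / 42 cm^2
AP = 47.6 cm^3/s/cm^2

47.6 cm^3/s/cm^2


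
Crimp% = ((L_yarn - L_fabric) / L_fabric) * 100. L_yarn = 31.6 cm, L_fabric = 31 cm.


Formula: Crimp% = ((L_yarn - L_fabric) / L_fabric) * 100
Step 1: Extension = 31.6 - 31 = 0.6 cm
Step 2: Crimp% = (0.6 / 31) * 100
Step 3: Crimp% = 0.019355 * 100 = 1.9355% ≈ 1.9%

1.9%


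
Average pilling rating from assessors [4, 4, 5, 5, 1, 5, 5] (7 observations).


Formula: Mean = sum / count
Sum = 4 + 4 + 5 + 5 + 1 + 5 + 5 = 29
Mean = 29 / 7 = 4.1

4.1


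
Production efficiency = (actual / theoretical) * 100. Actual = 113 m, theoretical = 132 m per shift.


Formula: Efficiency% = (Actual output / Theoretical output) * 100
Efficiency% = (113 / 132) * 100
Efficiency% = 0.856061 * 100 = 85.6061% ≈ 85.6%

85.6%


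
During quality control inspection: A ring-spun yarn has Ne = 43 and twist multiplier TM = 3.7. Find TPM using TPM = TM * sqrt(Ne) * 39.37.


Formula: TPM = TM * sqrt(Ne) * 39.37
Step 1: sqrt(Ne) = sqrt(43) = 6.5574
Step 2: TM * sqrt(Ne) = 3.7 * 6.5574 = 24.2624
Step 3: TPM = 24.2624 * 39.37 = 955 twists/m

955 twists/m


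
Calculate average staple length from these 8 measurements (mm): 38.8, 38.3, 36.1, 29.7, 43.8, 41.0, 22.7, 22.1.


Formula: Mean = sum of lengths / count
Sum = 38.8 + 38.3 + 36.1 + 29.7 + 43.8 + 41.0 + 22.7 + 22.1
Sum = 272.5 mm
Mean = 272.5 / 8 = 34.06 mm

34.06 mm
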